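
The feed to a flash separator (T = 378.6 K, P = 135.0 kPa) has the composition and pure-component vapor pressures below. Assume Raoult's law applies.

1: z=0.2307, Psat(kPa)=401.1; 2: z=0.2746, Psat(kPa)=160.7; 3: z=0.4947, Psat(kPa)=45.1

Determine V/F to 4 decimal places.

Raoult's law: Kᵢ = Pᵢˢᵃᵗ/P = Pᵢˢᵃᵗ/135.0.
  K_1 = 401.1/135.0 = 2.971111, K_2 = 160.7/135.0 = 1.190370, K_3 = 45.1/135.0 = 0.334074
Newton iteration, V/F⁰ = 0.5:
  V/F = 0.5000: g = -0.21712, g' = -0.7287 → V/F = 0.2020
  V/F = 0.2020: g = -0.00509, g' = -0.7606 → V/F = 0.1953
  V/F = 0.1953: g = 0.00002, g' = -0.7664 → V/F = 0.1954
Converged at V/F = 0.1954.

V/F = 0.1954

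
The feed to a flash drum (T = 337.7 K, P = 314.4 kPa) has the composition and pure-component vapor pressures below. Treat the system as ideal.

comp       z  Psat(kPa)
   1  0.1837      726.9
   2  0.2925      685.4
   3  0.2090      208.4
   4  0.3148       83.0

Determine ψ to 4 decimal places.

Raoult's law: Kᵢ = Pᵢˢᵃᵗ/P = Pᵢˢᵃᵗ/314.4.
  K_1 = 726.9/314.4 = 2.312023, K_2 = 685.4/314.4 = 2.180025, K_3 = 208.4/314.4 = 0.662850, K_4 = 83.0/314.4 = 0.263995
Rachford–Rice: g(ψ) = Σ zᵢ(Kᵢ−1)/(1+ψ(Kᵢ−1)) = 0.
Feasibility: ΣzᵢKᵢ = 1.2840, Σzᵢ/Kᵢ = 1.7214 — both > 1, two phases present.
Iterate (Newton) starting at ψ = 0.51:
  ψ = 0.5100: g = -0.09615, g' = -0.7440 → ψ = 0.3808
  ψ = 0.3808: g = -0.00387, g' = -0.6950 → ψ = 0.3752
Converged at ψ = 0.3752.

ψ = 0.3752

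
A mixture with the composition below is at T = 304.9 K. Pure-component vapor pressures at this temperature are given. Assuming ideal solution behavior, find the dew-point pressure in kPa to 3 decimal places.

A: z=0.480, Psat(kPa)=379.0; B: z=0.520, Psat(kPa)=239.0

Pdew = 290.510 kPa

At the dew point ψ → 1, so Σzᵢ/Kᵢ = 1 with Kᵢ = Pᵢˢᵃᵗ/P ⇒ 1/P = Σzᵢ/Pᵢˢᵃᵗ.
1/P = 0.480/379.0 + 0.520/239.0 = 0.003442 ⇒ P = 290.510 kPa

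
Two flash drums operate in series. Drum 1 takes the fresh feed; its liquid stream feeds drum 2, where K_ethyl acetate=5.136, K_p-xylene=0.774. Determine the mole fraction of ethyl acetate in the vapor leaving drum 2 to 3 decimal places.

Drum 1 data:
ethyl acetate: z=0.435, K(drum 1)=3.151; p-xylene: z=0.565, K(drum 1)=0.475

y_ethyl acetate (drum 2) = 0.266

Drum 1:
Material balance + equilibrium reduce to Σ zᵢ(Kᵢ−1)/(1+ψ₁(Kᵢ−1)) = 0.
g(0) = ΣzᵢKᵢ − 1 = 0.639 and g(1) = 1 − Σzᵢ/Kᵢ = -0.328, so a root lies in (0, 1).
Binary case is linear: z₁(K₁−1)(1+ψ₁(K₂−1)) + z₂(K₂−1)(1+ψ₁(K₁−1)) = 0
⇒ ψ₁ = [z₁(K₁−1)+z₂(K₂−1)] / [−(K₁−1)(K₂−1)] = 0.6391/1.1293 = 0.566
Drum-1 compositions:
  ethyl acetate: x = 0.196, y = 0.618
  p-xylene: x = 0.804, y = 0.382
Drum-2 feed = drum-1 liquid: z₂ = (0.1962, 0.8038).
Drum 2:
Rachford–Rice: g(ψ₂) = Σ zᵢ(Kᵢ−1)/(1+ψ₂(Kᵢ−1)) = 0.
Feasibility: ΣzᵢKᵢ = 1.630, Σzᵢ/Kᵢ = 1.077 — both > 1, two phases present.
Binary case is linear: z₁(K₁−1)(1+ψ₂(K₂−1)) + z₂(K₂−1)(1+ψ₂(K₁−1)) = 0
⇒ ψ₂ = [z₁(K₁−1)+z₂(K₂−1)] / [−(K₁−1)(K₂−1)] = 0.6298/0.9347 = 0.674
  ethyl acetate: x = 0.052, y = 0.266
  p-xylene: x = 0.948, y = 0.734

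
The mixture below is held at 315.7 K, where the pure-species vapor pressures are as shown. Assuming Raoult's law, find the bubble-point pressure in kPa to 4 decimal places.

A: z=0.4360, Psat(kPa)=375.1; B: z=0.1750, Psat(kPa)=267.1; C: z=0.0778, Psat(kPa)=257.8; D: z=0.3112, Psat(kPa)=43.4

Pbub = 243.8490 kPa

At the bubble point ψ → 0, so ΣzᵢKᵢ = 1 with Kᵢ = Pᵢˢᵃᵗ/P ⇒ P = ΣzᵢPᵢˢᵃᵗ.
P = 0.4360·375.1 + 0.1750·267.1 + 0.0778·257.8 + 0.3112·43.4 = 243.8490 kPa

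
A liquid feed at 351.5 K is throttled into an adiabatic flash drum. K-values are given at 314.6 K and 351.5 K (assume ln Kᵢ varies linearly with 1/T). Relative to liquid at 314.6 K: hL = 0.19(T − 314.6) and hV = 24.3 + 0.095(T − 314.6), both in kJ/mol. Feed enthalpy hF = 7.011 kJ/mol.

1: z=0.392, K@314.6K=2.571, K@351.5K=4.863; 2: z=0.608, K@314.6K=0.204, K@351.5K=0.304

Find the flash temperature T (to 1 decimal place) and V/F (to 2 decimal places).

T = 324.6 K, V/F = 0.22

Adiabatic flash: solve Rachford–Rice at each trial T, then check hF = ψ·hV(T) + (1−ψ)·hL(T).
  T = 314.6 K: K = (2.571, 0.204), RR gives ψ = 0.105, H_out = 2.562 kJ/mol
  T = 351.5 K: K = (4.863, 0.304), RR gives ψ = 0.406, H_out = 15.450 kJ/mol
  T = 333.1 K: K = (3.602, 0.252), RR gives ψ = 0.290, H_out = 10.060 kJ/mol
  T = 323.9 K: K = (3.061, 0.228), RR gives ψ = 0.212, H_out = 6.741 kJ/mol
  T = 328.5 K: K = (3.324, 0.240), RR gives ψ = 0.254, H_out = 8.475 kJ/mol
  T = 326.2 K: K = (3.191, 0.234), RR gives ψ = 0.234, H_out = 7.629 kJ/mol
Linear interpolation between T = 323.9 (H_out = 6.741) and T = 326.2 (H_out = 7.629) on hF = 7.011 gives T ≈ 324.6 K, at which ψ = 0.22.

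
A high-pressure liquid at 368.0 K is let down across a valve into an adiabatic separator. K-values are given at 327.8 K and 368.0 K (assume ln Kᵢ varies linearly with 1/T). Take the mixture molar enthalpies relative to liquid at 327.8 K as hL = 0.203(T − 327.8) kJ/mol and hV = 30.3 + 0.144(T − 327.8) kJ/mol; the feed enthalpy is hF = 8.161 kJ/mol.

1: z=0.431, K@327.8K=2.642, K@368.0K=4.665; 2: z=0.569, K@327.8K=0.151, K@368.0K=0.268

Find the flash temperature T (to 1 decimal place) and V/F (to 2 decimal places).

T = 334.8 K, V/F = 0.23

Adiabatic flash: solve Rachford–Rice at each trial T, then check hF = ψ·hV(T) + (1−ψ)·hL(T).
  T = 327.8 K: K = (2.642, 0.151), RR gives ψ = 0.161, H_out = 4.882 kJ/mol
  T = 368.0 K: K = (4.665, 0.268), RR gives ψ = 0.434, H_out = 20.269 kJ/mol
  T = 347.9 K: K = (3.569, 0.205), RR gives ψ = 0.320, H_out = 13.406 kJ/mol
  T = 337.9 K: K = (3.087, 0.177), RR gives ψ = 0.251, H_out = 9.500 kJ/mol
  T = 332.9 K: K = (2.861, 0.164), RR gives ψ = 0.210, H_out = 7.324 kJ/mol
  T = 335.4 K: K = (2.973, 0.170), RR gives ψ = 0.231, H_out = 8.435 kJ/mol
  T = 334.1 K: K = (2.914, 0.167), RR gives ψ = 0.220, H_out = 7.864 kJ/mol
Linear interpolation between T = 334.1 (H_out = 7.864) and T = 335.4 (H_out = 8.435) on hF = 8.161 gives T ≈ 334.8 K, at which ψ = 0.23.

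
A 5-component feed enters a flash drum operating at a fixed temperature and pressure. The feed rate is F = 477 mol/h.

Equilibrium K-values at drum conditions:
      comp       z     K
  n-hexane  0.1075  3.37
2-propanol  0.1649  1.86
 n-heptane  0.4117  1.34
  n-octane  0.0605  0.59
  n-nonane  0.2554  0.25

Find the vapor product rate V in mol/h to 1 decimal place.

Rachford–Rice: g(V/F) = Σ zᵢ(Kᵢ−1)/(1+V/F(Kᵢ−1)) = 0.
Check two-phase: ΣzᵢKᵢ = 1.3202 > 1 and Σzᵢ/Kᵢ = 1.5519 > 1, so g(0) = 0.3202 > 0 and g(1) = -0.5519 < 0.
Iterate (Newton) starting at V/F = 0.5:
  V/F = 0.5000: g = -0.00227, g' = -0.6047 → V/F = 0.4962
Converged at V/F = 0.4962.
Then V = V/F·F = 0.4962·477 = 236.7 mol/h and L = F − V = 240.3 mol/h.

V = 236.7 mol/h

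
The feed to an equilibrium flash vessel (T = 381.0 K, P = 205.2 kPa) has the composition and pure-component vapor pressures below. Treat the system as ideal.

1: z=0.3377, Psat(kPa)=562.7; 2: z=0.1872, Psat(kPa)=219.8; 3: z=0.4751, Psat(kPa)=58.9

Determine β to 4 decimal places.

Raoult's law: Kᵢ = Pᵢˢᵃᵗ/P = Pᵢˢᵃᵗ/205.2.
  K_1 = 562.7/205.2 = 2.742203, K_2 = 219.8/205.2 = 1.071150, K_3 = 58.9/205.2 = 0.287037
Let β = V/F and solve Σ zᵢ(Kᵢ−1)/(1+β(Kᵢ−1)) = 0.
g(0) = ΣzᵢKᵢ − 1 = 0.2629 and g(1) = 1 − Σzᵢ/Kᵢ = -0.9531, so a root lies in (0, 1).
Iterate (Newton) starting at β = 0.5:
  β = 0.5000: g = -0.19907, g' = -0.8768 → β = 0.2730
  β = 0.2730: g = -0.00879, g' = -0.8440 → β = 0.2626
Converged at β = 0.2626.

β = 0.2626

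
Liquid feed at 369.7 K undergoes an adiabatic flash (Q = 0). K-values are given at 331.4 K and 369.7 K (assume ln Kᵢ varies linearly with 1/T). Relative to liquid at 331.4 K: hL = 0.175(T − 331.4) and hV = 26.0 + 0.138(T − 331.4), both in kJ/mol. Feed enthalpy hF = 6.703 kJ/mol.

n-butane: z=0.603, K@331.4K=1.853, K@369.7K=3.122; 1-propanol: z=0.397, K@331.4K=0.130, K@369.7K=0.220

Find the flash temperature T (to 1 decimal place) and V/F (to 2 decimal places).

Adiabatic flash: solve Rachford–Rice at each trial T, then check hF = ψ·hV(T) + (1−ψ)·hL(T).
  T = 331.4 K: K = (1.853, 0.130), RR gives ψ = 0.228, H_out = 5.920 kJ/mol
  T = 369.7 K: K = (3.122, 0.220), RR gives ψ = 0.586, H_out = 21.108 kJ/mol
  T = 350.5 K: K = (2.438, 0.171), RR gives ψ = 0.452, H_out = 14.768 kJ/mol
  T = 340.9 K: K = (2.132, 0.150), RR gives ψ = 0.359, H_out = 10.859 kJ/mol
  T = 336.1 K: K = (1.988, 0.140), RR gives ψ = 0.299, H_out = 8.546 kJ/mol
  T = 333.8 K: K = (1.921, 0.135), RR gives ψ = 0.266, H_out = 7.314 kJ/mol
Linear interpolation between T = 331.4 (H_out = 5.920) and T = 333.8 (H_out = 7.314) on hF = 6.703 gives T ≈ 332.7 K, at which ψ = 0.25.

T = 332.7 K, V/F = 0.25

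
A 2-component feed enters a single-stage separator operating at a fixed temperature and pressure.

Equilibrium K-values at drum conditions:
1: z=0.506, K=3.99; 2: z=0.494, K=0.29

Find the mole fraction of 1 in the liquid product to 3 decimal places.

Binary case is linear: z₁(K₁−1)(1+V/F(K₂−1)) + z₂(K₂−1)(1+V/F(K₁−1)) = 0
⇒ V/F = [z₁(K₁−1)+z₂(K₂−1)] / [−(K₁−1)(K₂−1)] = 1.1622/2.1229 = 0.547
Compositions from xᵢ = zᵢ/(1+V/F(Kᵢ−1)), yᵢ = Kᵢxᵢ:
  1: x = 0.192, y = 0.766
  2: x = 0.808, y = 0.234

x_1 = 0.192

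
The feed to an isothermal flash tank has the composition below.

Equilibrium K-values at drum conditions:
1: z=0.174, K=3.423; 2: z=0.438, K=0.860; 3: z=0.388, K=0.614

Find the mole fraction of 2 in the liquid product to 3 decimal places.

x_2 = 0.459

Let ψ = V/F and solve Σ zᵢ(Kᵢ−1)/(1+ψ(Kᵢ−1)) = 0.
g(0) = ΣzᵢKᵢ − 1 = 0.211 and g(1) = 1 − Σzᵢ/Kᵢ = -0.192, so a root lies in (0, 1).
Newton–Raphson from ψ = 0.45:
  ψ = 0.450: g = -0.0450, g' = -0.328 → ψ = 0.313
  ψ = 0.313: g = 0.0053, g' = -0.415 → ψ = 0.326
Converged at ψ = 0.326.
Compositions from xᵢ = zᵢ/(1+ψ(Kᵢ−1)), yᵢ = Kᵢxᵢ:
  1: x = 0.097, y = 0.333
  2: x = 0.459, y = 0.395
  3: x = 0.444, y = 0.273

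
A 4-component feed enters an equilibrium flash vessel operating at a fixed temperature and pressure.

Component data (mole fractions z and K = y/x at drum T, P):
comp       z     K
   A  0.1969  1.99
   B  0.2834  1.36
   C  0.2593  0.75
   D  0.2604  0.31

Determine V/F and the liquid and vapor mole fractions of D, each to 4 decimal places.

Rachford–Rice: g(V/F) = Σ zᵢ(Kᵢ−1)/(1+V/F(Kᵢ−1)) = 0.
Check two-phase: ΣzᵢKᵢ = 1.0525 > 1 and Σzᵢ/Kᵢ = 1.4931 > 1, so g(0) = 0.0525 > 0 and g(1) = -0.4931 < 0.
Newton–Raphson from V/F = 0.5:
  V/F = 0.5000: g = -0.13155, g' = -0.4229 → V/F = 0.1889
  V/F = 0.1889: g = -0.01490, g' = -0.3509 → V/F = 0.1465
Converged at V/F = 0.1465.
Compositions from xᵢ = zᵢ/(1+V/F(Kᵢ−1)), yᵢ = Kᵢxᵢ:
  A: x = 0.1720, y = 0.3422
  B: x = 0.2692, y = 0.3661
  C: x = 0.2692, y = 0.2019
  D: x = 0.2897, y = 0.0898

V/F = 0.1465, x_D = 0.2897, y_D = 0.0898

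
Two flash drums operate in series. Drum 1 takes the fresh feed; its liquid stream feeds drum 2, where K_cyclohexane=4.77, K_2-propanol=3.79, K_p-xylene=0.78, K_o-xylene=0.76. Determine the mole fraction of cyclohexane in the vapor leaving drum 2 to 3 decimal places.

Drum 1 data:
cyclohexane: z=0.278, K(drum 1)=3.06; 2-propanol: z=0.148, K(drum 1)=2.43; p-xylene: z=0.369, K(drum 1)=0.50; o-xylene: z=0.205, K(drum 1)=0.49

Drum 1:
Material balance + equilibrium reduce to Σ zᵢ(Kᵢ−1)/(1+ψ₁(Kᵢ−1)) = 0.
Check two-phase: ΣzᵢKᵢ = 1.495 > 1 and Σzᵢ/Kᵢ = 1.308 > 1, so g(0) = 0.495 > 0 and g(1) = -0.308 < 0.
Newton–Raphson from ψ₁ = 0.5:
  ψ₁ = 0.500: g = 0.0192, g' = -0.649 → ψ₁ = 0.530
Converged at ψ₁ = 0.530.
Drum-1 compositions:
  cyclohexane: x = 0.133, y = 0.407
  2-propanol: x = 0.084, y = 0.205
  p-xylene: x = 0.502, y = 0.251
  o-xylene: x = 0.281, y = 0.138
Drum-2 feed = drum-1 liquid: z₂ = (0.1329, 0.0842, 0.5020, 0.2809).
Drum 2:
Material balance + equilibrium reduce to Σ zᵢ(Kᵢ−1)/(1+ψ₂(Kᵢ−1)) = 0.
Check two-phase: ΣzᵢKᵢ = 1.558 > 1 and Σzᵢ/Kᵢ = 1.063 > 1, so g(0) = 0.558 > 0 and g(1) = -0.063 < 0.
Newton iteration, ψ₂⁰ = 0.5:
  ψ₂ = 0.500: g = 0.0711, g' = -0.393 → ψ₂ = 0.681
  ψ₂ = 0.681: g = 0.0110, g' = -0.283 → ψ₂ = 0.720
  ψ₂ = 0.720: g = 0.0003, g' = -0.267 → ψ₂ = 0.721
Converged at ψ₂ = 0.721.
  cyclohexane: x = 0.036, y = 0.171
  2-propanol: x = 0.028, y = 0.106
  p-xylene: x = 0.597, y = 0.465
  o-xylene: x = 0.340, y = 0.258

y_cyclohexane (drum 2) = 0.171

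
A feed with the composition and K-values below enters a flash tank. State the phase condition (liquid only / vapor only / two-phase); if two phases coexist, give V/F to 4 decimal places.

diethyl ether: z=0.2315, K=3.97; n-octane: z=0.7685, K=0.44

ΣzᵢKᵢ = 1.2572; Σzᵢ/Kᵢ = 1.8049.
Both exceed 1, so a two-phase solution exists.
Material balance + equilibrium reduce to Σ zᵢ(Kᵢ−1)/(1+ψ(Kᵢ−1)) = 0.
Binary case is linear: z₁(K₁−1)(1+ψ(K₂−1)) + z₂(K₂−1)(1+ψ(K₁−1)) = 0
⇒ ψ = [z₁(K₁−1)+z₂(K₂−1)] / [−(K₁−1)(K₂−1)] = 0.25720/1.66320 = 0.1546

two-phase, V/F = 0.1546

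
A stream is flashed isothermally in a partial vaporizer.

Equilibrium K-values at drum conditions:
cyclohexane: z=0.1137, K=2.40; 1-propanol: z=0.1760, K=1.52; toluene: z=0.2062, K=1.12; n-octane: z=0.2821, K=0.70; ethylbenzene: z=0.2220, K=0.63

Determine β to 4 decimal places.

Iterate (Newton) starting at β = 0.5:
  β = 0.5000: g = -0.01074, g' = -0.1906 → β = 0.4437
  β = 0.4437: g = 0.00015, g' = -0.1962 → β = 0.4444
Converged at β = 0.4444.

β = 0.4444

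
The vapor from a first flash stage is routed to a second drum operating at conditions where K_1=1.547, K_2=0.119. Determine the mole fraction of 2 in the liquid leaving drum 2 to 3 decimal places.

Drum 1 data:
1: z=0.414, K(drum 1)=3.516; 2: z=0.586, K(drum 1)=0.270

Drum 1:
Newton iteration, ψ₁⁰ = 0.5:
  ψ₁ = 0.500: g = -0.2124, g' = -1.288 → ψ₁ = 0.335
  ψ₁ = 0.335: g = -0.0013, g' = -1.319 → ψ₁ = 0.334
Converged at ψ₁ = 0.334.
Drum-1 compositions:
  1: x = 0.225, y = 0.791
  2: x = 0.775, y = 0.209
Drum-2 feed = drum-1 vapor: z₂ = (0.7907, 0.2093).
Drum 2:
Material balance + equilibrium reduce to Σ zᵢ(Kᵢ−1)/(1+ψ₂(Kᵢ−1)) = 0.
Feasibility: ΣzᵢKᵢ = 1.248, Σzᵢ/Kᵢ = 2.270 — both > 1, two phases present.
Binary case is linear: z₁(K₁−1)(1+ψ₂(K₂−1)) + z₂(K₂−1)(1+ψ₂(K₁−1)) = 0
⇒ ψ₂ = [z₁(K₁−1)+z₂(K₂−1)] / [−(K₁−1)(K₂−1)] = 0.2481/0.4819 = 0.515
  1: x = 0.617, y = 0.954
  2: x = 0.383, y = 0.046

x_2 (drum 2) = 0.383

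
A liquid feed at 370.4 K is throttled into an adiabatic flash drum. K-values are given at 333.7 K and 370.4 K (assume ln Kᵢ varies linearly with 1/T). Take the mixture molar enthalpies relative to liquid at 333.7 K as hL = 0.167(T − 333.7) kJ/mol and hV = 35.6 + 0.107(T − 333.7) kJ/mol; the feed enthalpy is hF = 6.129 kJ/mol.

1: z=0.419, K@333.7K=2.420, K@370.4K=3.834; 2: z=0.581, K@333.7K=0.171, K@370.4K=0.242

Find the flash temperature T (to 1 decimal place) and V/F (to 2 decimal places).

T = 339.0 K, V/F = 0.15

Adiabatic flash: solve Rachford–Rice at each trial T, then check hF = ψ·hV(T) + (1−ψ)·hL(T).
  T = 333.7 K: K = (2.420, 0.171), RR gives ψ = 0.096, H_out = 3.427 kJ/mol
  T = 370.4 K: K = (3.834, 0.242), RR gives ψ = 0.348, H_out = 17.743 kJ/mol
  T = 352.0 K: K = (3.081, 0.205), RR gives ψ = 0.248, H_out = 11.611 kJ/mol
  T = 342.9 K: K = (2.741, 0.188), RR gives ψ = 0.182, H_out = 7.923 kJ/mol
  T = 338.3 K: K = (2.578, 0.179), RR gives ψ = 0.142, H_out = 5.796 kJ/mol
  T = 340.6 K: K = (2.659, 0.184), RR gives ψ = 0.163, H_out = 6.886 kJ/mol
Linear interpolation between T = 338.3 (H_out = 5.796) and T = 340.6 (H_out = 6.886) on hF = 6.129 gives T ≈ 339.0 K, at which ψ = 0.15.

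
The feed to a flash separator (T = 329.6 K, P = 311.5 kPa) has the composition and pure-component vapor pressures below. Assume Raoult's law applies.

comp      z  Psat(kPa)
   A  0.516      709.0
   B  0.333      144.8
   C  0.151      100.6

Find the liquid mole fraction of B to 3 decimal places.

Raoult's law: Kᵢ = Pᵢˢᵃᵗ/P = Pᵢˢᵃᵗ/311.5.
  K_A = 709.0/311.5 = 2.27608, K_B = 144.8/311.5 = 0.46485, K_C = 100.6/311.5 = 0.32295
Newton iteration, V/F⁰ = 0.5:
  V/F = 0.500: g = 0.0041, g' = -0.649 → V/F = 0.506
Converged at V/F = 0.506.
Compositions from xᵢ = zᵢ/(1+V/F(Kᵢ−1)), yᵢ = Kᵢxᵢ:
  A: x = 0.313, y = 0.713
  B: x = 0.457, y = 0.212
  C: x = 0.230, y = 0.074

x_B = 0.457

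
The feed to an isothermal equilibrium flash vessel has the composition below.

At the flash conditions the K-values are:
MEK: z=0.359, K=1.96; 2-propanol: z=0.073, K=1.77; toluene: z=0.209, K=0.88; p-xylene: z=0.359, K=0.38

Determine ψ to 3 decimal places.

ψ = 0.331

Material balance + equilibrium reduce to Σ zᵢ(Kᵢ−1)/(1+ψ(Kᵢ−1)) = 0.
Feasibility: ΣzᵢKᵢ = 1.153, Σzᵢ/Kᵢ = 1.407 — both > 1, two phases present.
Newton iteration, ψ⁰ = 0.69:
  ψ = 0.690: g = -0.1723, g' = -0.563 → ψ = 0.384
  ψ = 0.384: g = -0.0233, g' = -0.443 → ψ = 0.332
  ψ = 0.332: g = -0.0001, g' = -0.440 → ψ = 0.331
Converged at ψ = 0.331.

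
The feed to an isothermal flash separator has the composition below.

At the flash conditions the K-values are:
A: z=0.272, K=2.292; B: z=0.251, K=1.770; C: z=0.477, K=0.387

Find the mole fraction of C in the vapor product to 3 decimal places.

y_C = 0.242

Rachford–Rice: g(V/F) = Σ zᵢ(Kᵢ−1)/(1+V/F(Kᵢ−1)) = 0.
g(0) = ΣzᵢKᵢ − 1 = 0.252 and g(1) = 1 − Σzᵢ/Kᵢ = -0.493, so a root lies in (0, 1).
Newton iteration, V/F⁰ = 0.5:
  V/F = 0.500: g = -0.0686, g' = -0.618 → V/F = 0.389
  V/F = 0.389: g = -0.0014, g' = -0.598 → V/F = 0.387
Converged at V/F = 0.387.
Compositions from xᵢ = zᵢ/(1+V/F(Kᵢ−1)), yᵢ = Kᵢxᵢ:
  A: x = 0.181, y = 0.416
  B: x = 0.193, y = 0.342
  C: x = 0.625, y = 0.242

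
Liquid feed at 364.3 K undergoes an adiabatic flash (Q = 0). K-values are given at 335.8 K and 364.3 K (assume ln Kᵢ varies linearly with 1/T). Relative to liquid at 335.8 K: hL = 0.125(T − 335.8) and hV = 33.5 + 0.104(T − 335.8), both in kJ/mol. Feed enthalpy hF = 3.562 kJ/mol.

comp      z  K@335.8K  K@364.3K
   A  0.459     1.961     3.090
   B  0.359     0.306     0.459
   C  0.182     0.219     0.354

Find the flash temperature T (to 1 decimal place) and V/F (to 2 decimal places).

Adiabatic flash: solve Rachford–Rice at each trial T, then check hF = ψ·hV(T) + (1−ψ)·hL(T).
  T = 335.8 K: K = (1.961, 0.306, 0.219), RR gives ψ = 0.072, H_out = 2.397 kJ/mol
  T = 364.3 K: K = (3.090, 0.459, 0.354), RR gives ψ = 0.535, H_out = 21.161 kJ/mol
  T = 350.1 K: K = (2.486, 0.378, 0.281), RR gives ψ = 0.336, H_out = 12.959 kJ/mol
  T = 343.0 K: K = (2.215, 0.341, 0.249), RR gives ψ = 0.220, H_out = 8.231 kJ/mol
  T = 339.4 K: K = (2.086, 0.323, 0.234), RR gives ψ = 0.151, H_out = 5.490 kJ/mol
  T = 337.6 K: K = (2.023, 0.315, 0.226), RR gives ψ = 0.113, H_out = 3.995 kJ/mol
Linear interpolation between T = 335.8 (H_out = 2.397) and T = 337.6 (H_out = 3.995) on hF = 3.562 gives T ≈ 337.1 K, at which ψ = 0.10.

T = 337.1 K, V/F = 0.10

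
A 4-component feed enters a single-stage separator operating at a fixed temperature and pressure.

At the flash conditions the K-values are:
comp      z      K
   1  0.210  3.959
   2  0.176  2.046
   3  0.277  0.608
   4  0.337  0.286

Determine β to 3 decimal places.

β = 0.343

Rachford–Rice: g(β) = Σ zᵢ(Kᵢ−1)/(1+β(Kᵢ−1)) = 0.
Check two-phase: ΣzᵢKᵢ = 1.456 > 1 and Σzᵢ/Kᵢ = 1.773 > 1, so g(0) = 0.456 > 0 and g(1) = -0.773 < 0.
Iterate (Newton) starting at β = 0.5:
  β = 0.500: g = -0.1378, g' = -0.863 → β = 0.340
  β = 0.340: g = 0.0021, g' = -0.918 → β = 0.343
Converged at β = 0.343.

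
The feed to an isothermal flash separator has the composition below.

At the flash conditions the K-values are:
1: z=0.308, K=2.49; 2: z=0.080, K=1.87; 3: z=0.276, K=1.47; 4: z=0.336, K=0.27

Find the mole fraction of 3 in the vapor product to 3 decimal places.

y_3 = 0.324

Iterate (Newton) starting at ψ = 0.36:
  ψ = 0.360: g = 0.1299, g' = -0.699 → ψ = 0.546
  ψ = 0.546: g = -0.0043, g' = -0.769 → ψ = 0.540
Converged at ψ = 0.540.
Compositions from xᵢ = zᵢ/(1+ψ(Kᵢ−1)), yᵢ = Kᵢxᵢ:
  1: x = 0.171, y = 0.425
  2: x = 0.054, y = 0.102
  3: x = 0.220, y = 0.324
  4: x = 0.555, y = 0.150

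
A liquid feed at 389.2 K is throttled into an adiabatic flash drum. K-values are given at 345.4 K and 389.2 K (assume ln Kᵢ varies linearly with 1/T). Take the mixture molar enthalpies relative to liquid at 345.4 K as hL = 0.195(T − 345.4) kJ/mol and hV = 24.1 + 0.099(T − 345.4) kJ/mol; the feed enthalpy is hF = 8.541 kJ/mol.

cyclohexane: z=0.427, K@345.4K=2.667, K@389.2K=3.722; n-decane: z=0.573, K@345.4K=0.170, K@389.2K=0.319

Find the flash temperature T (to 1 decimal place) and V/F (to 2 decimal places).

T = 359.5 K, V/F = 0.25

Adiabatic flash: solve Rachford–Rice at each trial T, then check hF = ψ·hV(T) + (1−ψ)·hL(T).
  T = 345.4 K: K = (2.667, 0.170), RR gives ψ = 0.171, H_out = 4.115 kJ/mol
  T = 389.2 K: K = (3.722, 0.319), RR gives ψ = 0.417, H_out = 16.828 kJ/mol
  T = 367.3 K: K = (3.182, 0.237), RR gives ψ = 0.297, H_out = 10.809 kJ/mol
  T = 356.4 K: K = (2.922, 0.202), RR gives ψ = 0.237, H_out = 7.607 kJ/mol
  T = 361.9 K: K = (3.053, 0.219), RR gives ψ = 0.268, H_out = 9.248 kJ/mol
  T = 359.1 K: K = (2.986, 0.210), RR gives ψ = 0.252, H_out = 8.420 kJ/mol
  T = 360.5 K: K = (3.019, 0.215), RR gives ψ = 0.260, H_out = 8.836 kJ/mol
Linear interpolation between T = 359.1 (H_out = 8.420) and T = 360.5 (H_out = 8.836) on hF = 8.541 gives T ≈ 359.5 K, at which ψ = 0.25.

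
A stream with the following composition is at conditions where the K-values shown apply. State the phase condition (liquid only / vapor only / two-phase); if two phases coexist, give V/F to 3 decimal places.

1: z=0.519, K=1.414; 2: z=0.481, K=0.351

ΣzᵢKᵢ = 0.903; Σzᵢ/Kᵢ = 1.737.
Since ΣzᵢKᵢ < 1 the mixture is below its bubble point — single liquid phase.

liquid only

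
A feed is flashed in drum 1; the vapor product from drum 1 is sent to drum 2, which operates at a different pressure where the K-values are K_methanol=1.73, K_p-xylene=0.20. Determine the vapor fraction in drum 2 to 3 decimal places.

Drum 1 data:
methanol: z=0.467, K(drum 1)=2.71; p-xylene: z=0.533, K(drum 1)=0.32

Drum 1:
Rachford–Rice: g(ψ₁) = Σ zᵢ(Kᵢ−1)/(1+ψ₁(Kᵢ−1)) = 0.
Feasibility: ΣzᵢKᵢ = 1.436, Σzᵢ/Kᵢ = 1.838 — both > 1, two phases present.
Binary case is linear: z₁(K₁−1)(1+ψ₁(K₂−1)) + z₂(K₂−1)(1+ψ₁(K₁−1)) = 0
⇒ ψ₁ = [z₁(K₁−1)+z₂(K₂−1)] / [−(K₁−1)(K₂−1)] = 0.4361/1.1628 = 0.375
Drum-1 compositions:
  methanol: x = 0.285, y = 0.771
  p-xylene: x = 0.715, y = 0.229
Drum-2 feed = drum-1 vapor: z₂ = (0.7710, 0.2290).
Drum 2:
Binary case is linear: z₁(K₁−1)(1+ψ₂(K₂−1)) + z₂(K₂−1)(1+ψ₂(K₁−1)) = 0
⇒ ψ₂ = [z₁(K₁−1)+z₂(K₂−1)] / [−(K₁−1)(K₂−1)] = 0.3797/0.5840 = 0.650
  methanol: x = 0.523, y = 0.905
  p-xylene: x = 0.477, y = 0.095

V/F (drum 2) = 0.650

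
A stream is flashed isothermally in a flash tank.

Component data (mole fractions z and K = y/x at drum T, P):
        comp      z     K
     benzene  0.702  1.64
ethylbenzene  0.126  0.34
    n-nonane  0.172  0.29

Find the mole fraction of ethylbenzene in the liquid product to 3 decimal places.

x_ethylbenzene = 0.198

Newton–Raphson from β = 0.49:
  β = 0.490: g = 0.0318, g' = -0.490 → β = 0.555
  β = 0.555: g = -0.0012, g' = -0.529 → β = 0.553
Converged at β = 0.553.
Compositions from xᵢ = zᵢ/(1+β(Kᵢ−1)), yᵢ = Kᵢxᵢ:
  benzene: x = 0.519, y = 0.850
  ethylbenzene: x = 0.198, y = 0.067
  n-nonane: x = 0.283, y = 0.082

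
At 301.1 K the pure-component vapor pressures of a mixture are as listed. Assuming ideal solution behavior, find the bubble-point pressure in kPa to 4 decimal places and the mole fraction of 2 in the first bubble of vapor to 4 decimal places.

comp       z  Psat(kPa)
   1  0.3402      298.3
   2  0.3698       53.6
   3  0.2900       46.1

At the bubble point ψ → 0, so ΣzᵢKᵢ = 1 with Kᵢ = Pᵢˢᵃᵗ/P ⇒ P = ΣzᵢPᵢˢᵃᵗ.
P = 0.3402·298.3 + 0.3698·53.6 + 0.2900·46.1 = 134.6719 kPa
yᵢ = zᵢPᵢˢᵃᵗ/P ⇒ y_2 = 0.3698·53.6/134.6719 = 0.1472

Pbub = 134.6719 kPa, y_2 = 0.1472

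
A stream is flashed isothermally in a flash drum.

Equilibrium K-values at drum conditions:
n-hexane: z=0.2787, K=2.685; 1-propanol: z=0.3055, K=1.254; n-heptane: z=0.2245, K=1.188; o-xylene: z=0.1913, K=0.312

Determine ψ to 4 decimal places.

Material balance + equilibrium reduce to Σ zᵢ(Kᵢ−1)/(1+ψ(Kᵢ−1)) = 0.
Feasibility: ΣzᵢKᵢ = 1.4578, Σzᵢ/Kᵢ = 1.1495 — both > 1, two phases present.
Newton iteration, ψ⁰ = 0.35:
  ψ = 0.3500: g = 0.23290, g' = -0.4938 → ψ = 0.8216
  ψ = 0.8216: g = -0.00506, g' = -0.6378 → ψ = 0.8137
  ψ = 0.8137: g = -0.00004, g' = -0.6276 → ψ = 0.8136
Converged at ψ = 0.8136.

ψ = 0.8136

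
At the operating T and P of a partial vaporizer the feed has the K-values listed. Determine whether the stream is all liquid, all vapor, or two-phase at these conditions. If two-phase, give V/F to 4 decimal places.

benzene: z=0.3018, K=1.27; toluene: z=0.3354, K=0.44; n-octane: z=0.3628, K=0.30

ΣzᵢKᵢ = 0.6397; Σzᵢ/Kᵢ = 2.2092.
Since ΣzᵢKᵢ < 1 the mixture is below its bubble point — single liquid phase.

all liquid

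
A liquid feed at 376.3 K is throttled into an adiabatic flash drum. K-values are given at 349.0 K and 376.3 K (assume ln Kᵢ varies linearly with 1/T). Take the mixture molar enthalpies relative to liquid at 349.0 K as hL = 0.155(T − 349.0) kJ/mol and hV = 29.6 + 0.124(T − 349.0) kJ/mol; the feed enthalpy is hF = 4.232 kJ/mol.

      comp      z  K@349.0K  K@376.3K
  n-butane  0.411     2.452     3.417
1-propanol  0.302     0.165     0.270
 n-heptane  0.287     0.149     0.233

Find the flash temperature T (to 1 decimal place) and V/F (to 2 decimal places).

T = 353.0 K, V/F = 0.12

Adiabatic flash: solve Rachford–Rice at each trial T, then check hF = ψ·hV(T) + (1−ψ)·hL(T).
  T = 349.0 K: K = (2.452, 0.165, 0.149), RR gives ψ = 0.082, H_out = 2.428 kJ/mol
  T = 376.3 K: K = (3.417, 0.270, 0.233), RR gives ψ = 0.306, H_out = 13.020 kJ/mol
  T = 362.6 K: K = (2.911, 0.213, 0.188), RR gives ψ = 0.206, H_out = 8.116 kJ/mol
  T = 355.8 K: K = (2.676, 0.188, 0.168), RR gives ψ = 0.149, H_out = 5.420 kJ/mol
  T = 352.4 K: K = (2.563, 0.176, 0.158), RR gives ψ = 0.117, H_out = 3.969 kJ/mol
  T = 354.1 K: K = (2.619, 0.182, 0.163), RR gives ψ = 0.133, H_out = 4.704 kJ/mol
Linear interpolation between T = 352.4 (H_out = 3.969) and T = 354.1 (H_out = 4.704) on hF = 4.232 gives T ≈ 353.0 K, at which ψ = 0.12.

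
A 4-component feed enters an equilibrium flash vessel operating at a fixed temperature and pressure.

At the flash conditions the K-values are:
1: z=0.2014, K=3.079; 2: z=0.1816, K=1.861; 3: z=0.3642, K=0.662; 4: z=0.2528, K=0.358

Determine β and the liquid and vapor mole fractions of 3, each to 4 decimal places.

Rachford–Rice: g(β) = Σ zᵢ(Kᵢ−1)/(1+β(Kᵢ−1)) = 0.
g(0) = ΣzᵢKᵢ − 1 = 0.2897 and g(1) = 1 − Σzᵢ/Kᵢ = -0.4193, so a root lies in (0, 1).
Iterate (Newton) starting at β = 0.5:
  β = 0.5000: g = -0.07256, g' = -0.5613 → β = 0.3707
  β = 0.3707: g = 0.00125, g' = -0.5888 → β = 0.3729
Converged at β = 0.3729.
Compositions from xᵢ = zᵢ/(1+β(Kᵢ−1)), yᵢ = Kᵢxᵢ:
  1: x = 0.1135, y = 0.3493
  2: x = 0.1375, y = 0.2558
  3: x = 0.4167, y = 0.2759
  4: x = 0.3324, y = 0.1190

β = 0.3729, x_3 = 0.4167, y_3 = 0.2759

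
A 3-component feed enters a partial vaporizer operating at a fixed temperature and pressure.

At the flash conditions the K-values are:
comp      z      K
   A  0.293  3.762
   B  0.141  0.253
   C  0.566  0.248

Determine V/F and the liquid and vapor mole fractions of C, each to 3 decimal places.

V/F = 0.134, x_C = 0.630, y_C = 0.156

Newton–Raphson from V/F = 0.64:
  V/F = 0.640: g = -0.7300, g' = -1.770 → V/F = 0.228
  V/F = 0.228: g = -0.1436, g' = -1.423 → V/F = 0.127
  V/F = 0.127: g = 0.0127, g' = -1.713 → V/F = 0.134
Converged at V/F = 0.134.
Compositions from xᵢ = zᵢ/(1+V/F(Kᵢ−1)), yᵢ = Kᵢxᵢ:
  A: x = 0.214, y = 0.804
  B: x = 0.157, y = 0.040
  C: x = 0.630, y = 0.156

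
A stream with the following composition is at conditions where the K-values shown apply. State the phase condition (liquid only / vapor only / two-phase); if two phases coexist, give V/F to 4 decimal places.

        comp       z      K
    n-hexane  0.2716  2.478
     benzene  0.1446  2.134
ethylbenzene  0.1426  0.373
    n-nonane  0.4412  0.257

ΣzᵢKᵢ = 1.1482; Σzᵢ/Kᵢ = 2.2764.
Both exceed 1, so a two-phase solution exists.
Material balance + equilibrium reduce to Σ zᵢ(Kᵢ−1)/(1+ψ(Kᵢ−1)) = 0.
Newton iteration, ψ⁰ = 0.5:
  ψ = 0.5000: g = -0.31634, g' = -1.0075 → ψ = 0.1860
  ψ = 0.1860: g = -0.03132, g' = -0.8916 → ψ = 0.1509
  ψ = 0.1509: g = 0.00030, g' = -0.9096 → ψ = 0.1512
Converged at ψ = 0.1512.

two-phase, V/F = 0.1512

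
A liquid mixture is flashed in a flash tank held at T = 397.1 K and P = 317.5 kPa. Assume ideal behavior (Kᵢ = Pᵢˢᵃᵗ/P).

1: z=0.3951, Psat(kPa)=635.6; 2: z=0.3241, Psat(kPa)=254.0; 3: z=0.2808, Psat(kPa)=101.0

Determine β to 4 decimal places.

Raoult's law: Kᵢ = Pᵢˢᵃᵗ/P = Pᵢˢᵃᵗ/317.5.
  K_1 = 635.6/317.5 = 2.001890, K_2 = 254.0/317.5 = 0.800000, K_3 = 101.0/317.5 = 0.318110
Material balance + equilibrium reduce to Σ zᵢ(Kᵢ−1)/(1+β(Kᵢ−1)) = 0.
Check two-phase: ΣzᵢKᵢ = 1.1396 > 1 and Σzᵢ/Kᵢ = 1.4852 > 1, so g(0) = 0.1396 > 0 and g(1) = -0.4852 < 0.
Iterate (Newton) starting at β = 0.5:
  β = 0.5000: g = -0.09882, g' = -0.4926 → β = 0.2994
  β = 0.2994: g = -0.00504, g' = -0.4555 → β = 0.2883
Converged at β = 0.2883.

β = 0.2883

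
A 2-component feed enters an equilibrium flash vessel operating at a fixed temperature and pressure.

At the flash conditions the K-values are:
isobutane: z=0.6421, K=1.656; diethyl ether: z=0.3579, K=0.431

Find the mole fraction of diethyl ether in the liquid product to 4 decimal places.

x_diethyl ether = 0.5355

Rachford–Rice: g(ψ) = Σ zᵢ(Kᵢ−1)/(1+ψ(Kᵢ−1)) = 0.
Feasibility: ΣzᵢKᵢ = 1.2176, Σzᵢ/Kᵢ = 1.2181 — both > 1, two phases present.
Newton iteration, ψ⁰ = 0.56:
  ψ = 0.5600: g = 0.00917, g' = -0.3974 → ψ = 0.5831
  ψ = 0.5831: g = -0.00008, g' = -0.4041 → ψ = 0.5829
Converged at ψ = 0.5829.
Compositions from xᵢ = zᵢ/(1+ψ(Kᵢ−1)), yᵢ = Kᵢxᵢ:
  isobutane: x = 0.4645, y = 0.7692
  diethyl ether: x = 0.5355, y = 0.2308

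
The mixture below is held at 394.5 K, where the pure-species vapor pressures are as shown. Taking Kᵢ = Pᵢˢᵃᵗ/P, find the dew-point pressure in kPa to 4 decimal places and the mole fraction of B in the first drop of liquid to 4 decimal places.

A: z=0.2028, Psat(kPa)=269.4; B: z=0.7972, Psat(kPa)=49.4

At the dew point ψ → 1, so Σzᵢ/Kᵢ = 1 with Kᵢ = Pᵢˢᵃᵗ/P ⇒ 1/P = Σzᵢ/Pᵢˢᵃᵗ.
1/P = 0.2028/269.4 + 0.7972/49.4 = 0.0168904 ⇒ P = 59.2051 kPa
xᵢ = zᵢP/Pᵢˢᵃᵗ ⇒ x_B = 0.7972·59.2051/49.4 = 0.9554

Pdew = 59.2051 kPa, x_B = 0.9554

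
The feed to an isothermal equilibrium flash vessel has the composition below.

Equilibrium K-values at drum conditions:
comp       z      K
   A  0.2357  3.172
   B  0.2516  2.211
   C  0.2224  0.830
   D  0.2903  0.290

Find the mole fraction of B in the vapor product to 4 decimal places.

Newton–Raphson from ψ = 0.5:
  ψ = 0.5000: g = 0.07432, g' = -0.7581 → ψ = 0.5980
  ψ = 0.5980: g = -0.00090, g' = -0.7845 → ψ = 0.5969
Converged at ψ = 0.5969.
Compositions from xᵢ = zᵢ/(1+ψ(Kᵢ−1)), yᵢ = Kᵢxᵢ:
  A: x = 0.1026, y = 0.3256
  B: x = 0.1460, y = 0.3229
  C: x = 0.2475, y = 0.2054
  D: x = 0.5038, y = 0.1461

y_B = 0.3229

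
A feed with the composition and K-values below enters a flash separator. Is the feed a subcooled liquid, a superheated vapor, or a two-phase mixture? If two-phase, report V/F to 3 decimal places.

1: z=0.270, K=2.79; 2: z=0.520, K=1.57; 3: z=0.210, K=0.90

superheated vapor

ΣzᵢKᵢ = 1.759; Σzᵢ/Kᵢ = 0.661.
Since Σzᵢ/Kᵢ < 1 the mixture is above its dew point — single vapor phase.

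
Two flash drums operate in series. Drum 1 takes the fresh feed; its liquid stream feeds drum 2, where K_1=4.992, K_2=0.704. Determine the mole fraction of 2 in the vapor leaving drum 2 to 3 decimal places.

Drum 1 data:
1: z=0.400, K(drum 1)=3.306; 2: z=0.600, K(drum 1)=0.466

y_2 (drum 2) = 0.655

Drum 1:
Rachford–Rice: g(ψ₁) = Σ zᵢ(Kᵢ−1)/(1+ψ₁(Kᵢ−1)) = 0.
g(0) = ΣzᵢKᵢ − 1 = 0.602 and g(1) = 1 − Σzᵢ/Kᵢ = -0.409, so a root lies in (0, 1).
Binary case is linear: z₁(K₁−1)(1+ψ₁(K₂−1)) + z₂(K₂−1)(1+ψ₁(K₁−1)) = 0
⇒ ψ₁ = [z₁(K₁−1)+z₂(K₂−1)] / [−(K₁−1)(K₂−1)] = 0.6020/1.2314 = 0.489
Drum-1 compositions:
  1: x = 0.188, y = 0.622
  2: x = 0.812, y = 0.378
Drum-2 feed = drum-1 liquid: z₂ = (0.1880, 0.8120).
Drum 2:
Let ψ₂ = V/F and solve Σ zᵢ(Kᵢ−1)/(1+ψ₂(Kᵢ−1)) = 0.
Feasibility: ΣzᵢKᵢ = 1.510, Σzᵢ/Kᵢ = 1.191 — both > 1, two phases present.
Binary case is linear: z₁(K₁−1)(1+ψ₂(K₂−1)) + z₂(K₂−1)(1+ψ₂(K₁−1)) = 0
⇒ ψ₂ = [z₁(K₁−1)+z₂(K₂−1)] / [−(K₁−1)(K₂−1)] = 0.5103/1.1816 = 0.432
  1: x = 0.069, y = 0.345
  2: x = 0.931, y = 0.655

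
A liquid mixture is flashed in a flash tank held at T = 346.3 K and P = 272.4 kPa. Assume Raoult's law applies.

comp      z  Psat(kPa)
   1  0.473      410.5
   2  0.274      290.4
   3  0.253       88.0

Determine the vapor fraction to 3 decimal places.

ψ = 0.339

Raoult's law: Kᵢ = Pᵢˢᵃᵗ/P = Pᵢˢᵃᵗ/272.4.
  K_1 = 410.5/272.4 = 1.50698, K_2 = 290.4/272.4 = 1.06608, K_3 = 88.0/272.4 = 0.32305
Iterate (Newton) starting at ψ = 0.5:
  ψ = 0.500: g = -0.0501, g' = -0.343 → ψ = 0.354
  ψ = 0.354: g = -0.0043, g' = -0.289 → ψ = 0.339
Converged at ψ = 0.339.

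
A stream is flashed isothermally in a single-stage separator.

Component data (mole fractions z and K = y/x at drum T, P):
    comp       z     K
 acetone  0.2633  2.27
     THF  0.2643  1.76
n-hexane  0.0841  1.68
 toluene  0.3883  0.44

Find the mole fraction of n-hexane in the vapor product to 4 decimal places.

Let ψ = V/F and solve Σ zᵢ(Kᵢ−1)/(1+ψ(Kᵢ−1)) = 0.
Feasibility: ΣzᵢKᵢ = 1.3750, Σzᵢ/Kᵢ = 1.1987 — both > 1, two phases present.
Newton iteration, ψ⁰ = 0.5:
  ψ = 0.5000: g = 0.09074, g' = -0.4956 → ψ = 0.6831
  ψ = 0.6831: g = -0.00184, g' = -0.5254 → ψ = 0.6796
Converged at ψ = 0.6796.
Compositions from xᵢ = zᵢ/(1+ψ(Kᵢ−1)), yᵢ = Kᵢxᵢ:
  acetone: x = 0.1413, y = 0.3208
  THF: x = 0.1743, y = 0.3067
  n-hexane: x = 0.0575, y = 0.0966
  toluene: x = 0.6269, y = 0.2758

y_n-hexane = 0.0966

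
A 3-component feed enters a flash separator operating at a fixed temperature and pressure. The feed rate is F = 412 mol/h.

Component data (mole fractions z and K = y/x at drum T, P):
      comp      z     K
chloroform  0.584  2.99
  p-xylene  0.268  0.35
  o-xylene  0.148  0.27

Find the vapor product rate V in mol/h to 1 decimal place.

V = 267.6 mol/h

Let β = V/F and solve Σ zᵢ(Kᵢ−1)/(1+β(Kᵢ−1)) = 0.
Feasibility: ΣzᵢKᵢ = 1.880, Σzᵢ/Kᵢ = 1.509 — both > 1, two phases present.
Newton iteration, β⁰ = 0.53:
  β = 0.530: g = 0.1236, g' = -1.021 → β = 0.651
  β = 0.651: g = -0.0017, g' = -1.066 → β = 0.650
Converged at β = 0.650.
Then V = β·F = 0.6495·412 = 267.6 mol/h and L = F − V = 144.4 mol/h.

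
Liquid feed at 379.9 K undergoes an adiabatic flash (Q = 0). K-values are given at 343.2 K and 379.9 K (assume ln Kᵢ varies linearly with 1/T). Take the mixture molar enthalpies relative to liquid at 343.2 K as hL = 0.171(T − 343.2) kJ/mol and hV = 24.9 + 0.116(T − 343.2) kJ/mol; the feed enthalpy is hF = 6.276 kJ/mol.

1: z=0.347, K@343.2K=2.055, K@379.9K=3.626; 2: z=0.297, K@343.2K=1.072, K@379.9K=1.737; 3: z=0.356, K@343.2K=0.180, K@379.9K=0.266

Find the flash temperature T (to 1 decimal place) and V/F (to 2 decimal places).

Adiabatic flash: solve Rachford–Rice at each trial T, then check hF = ψ·hV(T) + (1−ψ)·hL(T).
  T = 343.2 K: K = (2.055, 1.072, 0.180), RR gives ψ = 0.157, H_out = 3.916 kJ/mol
  T = 379.9 K: K = (3.626, 1.737, 0.266), RR gives ψ = 0.636, H_out = 20.833 kJ/mol
  T = 361.5 K: K = (2.767, 1.380, 0.221), RR gives ψ = 0.462, H_out = 14.177 kJ/mol
  T = 352.4 K: K = (2.396, 1.221, 0.200), RR gives ψ = 0.338, H_out = 9.816 kJ/mol
  T = 347.8 K: K = (2.221, 1.145, 0.190), RR gives ψ = 0.257, H_out = 7.116 kJ/mol
  T = 345.5 K: K = (2.137, 1.108, 0.185), RR gives ψ = 0.210, H_out = 5.589 kJ/mol
Linear interpolation between T = 345.5 (H_out = 5.589) and T = 347.8 (H_out = 7.116) on hF = 6.276 gives T ≈ 346.5 K, at which ψ = 0.23.

T = 346.5 K, V/F = 0.23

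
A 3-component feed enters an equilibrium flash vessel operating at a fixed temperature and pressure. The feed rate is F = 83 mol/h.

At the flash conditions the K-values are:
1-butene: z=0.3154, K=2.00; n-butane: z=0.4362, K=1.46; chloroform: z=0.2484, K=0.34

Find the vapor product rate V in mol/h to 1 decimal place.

Let β = V/F and solve Σ zᵢ(Kᵢ−1)/(1+β(Kᵢ−1)) = 0.
g(0) = ΣzᵢKᵢ − 1 = 0.3521 and g(1) = 1 − Σzᵢ/Kᵢ = -0.1871, so a root lies in (0, 1).
Iterate (Newton) starting at β = 0.5:
  β = 0.5000: g = 0.12871, g' = -0.4422 → β = 0.7910
  β = 0.7910: g = -0.01982, g' = -0.6217 → β = 0.7592
  β = 0.7592: g = -0.00056, g' = -0.5872 → β = 0.7582
Converged at β = 0.7582.
Then V = β·F = 0.7582·83 = 62.9 mol/h and L = F − V = 20.1 mol/h.

V = 62.9 mol/h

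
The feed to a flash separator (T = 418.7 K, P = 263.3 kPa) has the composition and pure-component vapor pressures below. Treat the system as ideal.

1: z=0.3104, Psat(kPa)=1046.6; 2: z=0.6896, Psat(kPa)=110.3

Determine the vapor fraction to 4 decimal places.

ψ = 0.3024

Raoult's law: Kᵢ = Pᵢˢᵃᵗ/P = Pᵢˢᵃᵗ/263.3.
  K_1 = 1046.6/263.3 = 3.974934, K_2 = 110.3/263.3 = 0.418914
Binary case is linear: z₁(K₁−1)(1+ψ(K₂−1)) + z₂(K₂−1)(1+ψ(K₁−1)) = 0
⇒ ψ = [z₁(K₁−1)+z₂(K₂−1)] / [−(K₁−1)(K₂−1)] = 0.52270/1.72869 = 0.3024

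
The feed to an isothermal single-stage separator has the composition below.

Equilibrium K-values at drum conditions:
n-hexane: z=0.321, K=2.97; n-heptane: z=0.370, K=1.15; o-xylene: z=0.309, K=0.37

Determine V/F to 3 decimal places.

Rachford–Rice: g(V/F) = Σ zᵢ(Kᵢ−1)/(1+V/F(Kᵢ−1)) = 0.
Feasibility: ΣzᵢKᵢ = 1.493, Σzᵢ/Kᵢ = 1.265 — both > 1, two phases present.
Newton–Raphson from V/F = 0.5:
  V/F = 0.500: g = 0.0860, g' = -0.585 → V/F = 0.647
Converged at V/F = 0.647.

V/F = 0.647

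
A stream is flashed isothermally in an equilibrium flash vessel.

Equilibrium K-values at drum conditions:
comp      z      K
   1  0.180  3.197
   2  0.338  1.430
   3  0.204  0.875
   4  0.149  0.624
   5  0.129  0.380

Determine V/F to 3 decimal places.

V/F = 0.759

Newton iteration, V/F⁰ = 0.5:
  V/F = 0.500: g = 0.0960, g' = -0.379 → V/F = 0.753
  V/F = 0.753: g = 0.0025, g' = -0.378 → V/F = 0.760
  V/F = 0.760: g = -0.0000, g' = -0.380 → V/F = 0.759
Converged at V/F = 0.759.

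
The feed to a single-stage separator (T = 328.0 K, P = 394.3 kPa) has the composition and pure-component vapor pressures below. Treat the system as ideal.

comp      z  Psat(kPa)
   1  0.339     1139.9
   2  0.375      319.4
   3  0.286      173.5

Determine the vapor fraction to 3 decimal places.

ψ = 0.557

Raoult's law: Kᵢ = Pᵢˢᵃᵗ/P = Pᵢˢᵃᵗ/394.3.
  K_1 = 1139.9/394.3 = 2.89095, K_2 = 319.4/394.3 = 0.81004, K_3 = 173.5/394.3 = 0.44002
Let ψ = V/F and solve Σ zᵢ(Kᵢ−1)/(1+ψ(Kᵢ−1)) = 0.
Feasibility: ΣzᵢKᵢ = 1.410, Σzᵢ/Kᵢ = 1.230 — both > 1, two phases present.
Newton iteration, ψ⁰ = 0.59:
  ψ = 0.590: g = -0.0164, g' = -0.488 → ψ = 0.556
  ψ = 0.556: g = 0.0001, g' = -0.494 → ψ = 0.557
Converged at ψ = 0.557.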